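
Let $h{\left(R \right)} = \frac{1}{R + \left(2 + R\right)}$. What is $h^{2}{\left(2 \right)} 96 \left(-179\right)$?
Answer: $- \frac{1432}{3} \approx -477.33$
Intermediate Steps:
$h{\left(R \right)} = \frac{1}{2 + 2 R}$
$h^{2}{\left(2 \right)} 96 \left(-179\right) = \left(\frac{1}{2 \left(1 + 2\right)}\right)^{2} \cdot 96 \left(-179\right) = \left(\frac{1}{2 \cdot 3}\right)^{2} \cdot 96 \left(-179\right) = \left(\frac{1}{2} \cdot \frac{1}{3}\right)^{2} \cdot 96 \left(-179\right) = \left(\frac{1}{6}\right)^{2} \cdot 96 \left(-179\right) = \frac{1}{36} \cdot 96 \left(-179\right) = \frac{8}{3} \left(-179\right) = - \frac{1432}{3}$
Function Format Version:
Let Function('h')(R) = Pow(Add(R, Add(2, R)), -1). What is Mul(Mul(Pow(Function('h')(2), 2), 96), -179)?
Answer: Rational(-1432, 3) ≈ -477.33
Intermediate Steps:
Function('h')(R) = Pow(Add(2, Mul(2, R)), -1)
Mul(Mul(Pow(Function('h')(2), 2), 96), -179) = Mul(Mul(Pow(Mul(Rational(1, 2), Pow(Add(1, 2), -1)), 2), 96), -179) = Mul(Mul(Pow(Mul(Rational(1, 2), Pow(3, -1)), 2), 96), -179) = Mul(Mul(Pow(Mul(Rational(1, 2), Rational(1, 3)), 2), 96), -179) = Mul(Mul(Pow(Rational(1, 6), 2), 96), -179) = Mul(Mul(Rational(1, 36), 96), -179) = Mul(Rational(8, 3), -179) = Rational(-1432, 3)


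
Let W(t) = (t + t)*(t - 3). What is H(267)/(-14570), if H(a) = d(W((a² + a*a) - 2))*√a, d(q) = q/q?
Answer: -√267/14570 ≈ -0.0011215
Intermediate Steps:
W(t) = 2*t*(-3 + t) (W(t) = (2*t)*(-3 + t) = 2*t*(-3 + t))
d(q) = 1
H(a) = √a (H(a) = 1*√a = √a)
H(267)/(-14570) = √267/(-14570) = √267*(-1/14570) = -√267/14570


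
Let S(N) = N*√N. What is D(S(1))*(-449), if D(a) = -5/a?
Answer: 2245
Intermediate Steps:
S(N) = N^(3/2)
D(S(1))*(-449) = -5/(1^(3/2))*(-449) = -5/1*(-449) = -5*1*(-449) = -5*(-449) = 2245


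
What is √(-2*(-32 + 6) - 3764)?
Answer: 8*I*√58 ≈ 60.926*I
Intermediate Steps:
√(-2*(-32 + 6) - 3764) = √(-2*(-26) - 3764) = √(52 - 3764) = √(-3712) = 8*I*√58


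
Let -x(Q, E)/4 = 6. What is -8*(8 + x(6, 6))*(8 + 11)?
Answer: 2432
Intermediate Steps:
x(Q, E) = -24 (x(Q, E) = -4*6 = -24)
-8*(8 + x(6, 6))*(8 + 11) = -8*(8 - 24)*(8 + 11) = -(-128)*19 = -8*(-304) = 2432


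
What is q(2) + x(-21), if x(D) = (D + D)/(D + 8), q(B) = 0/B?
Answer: 42/13 ≈ 3.2308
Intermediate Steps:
q(B) = 0
x(D) = 2*D/(8 + D) (x(D) = (2*D)/(8 + D) = 2*D/(8 + D))
q(2) + x(-21) = 0 + 2*(-21)/(8 - 21) = 0 + 2*(-21)/(-13) = 0 + 2*(-21)*(-1/13) = 0 + 42/13 = 42/13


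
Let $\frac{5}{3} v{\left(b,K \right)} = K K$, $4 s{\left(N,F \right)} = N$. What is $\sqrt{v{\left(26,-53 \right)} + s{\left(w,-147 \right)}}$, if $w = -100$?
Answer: $\frac{\sqrt{41510}}{5} \approx 40.748$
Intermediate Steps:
$s{\left(N,F \right)} = \frac{N}{4}$
$v{\left(b,K \right)} = \frac{3 K^{2}}{5}$ ($v{\left(b,K \right)} = \frac{3 K K}{5} = \frac{3 K^{2}}{5}$)
$\sqrt{v{\left(26,-53 \right)} + s{\left(w,-147 \right)}} = \sqrt{\frac{3 \left(-53\right)^{2}}{5} + \frac{1}{4} \left(-100\right)} = \sqrt{\frac{3}{5} \cdot 2809 - 25} = \sqrt{\frac{8427}{5} - 25} = \sqrt{\frac{8302}{5}} = \frac{\sqrt{41510}}{5}$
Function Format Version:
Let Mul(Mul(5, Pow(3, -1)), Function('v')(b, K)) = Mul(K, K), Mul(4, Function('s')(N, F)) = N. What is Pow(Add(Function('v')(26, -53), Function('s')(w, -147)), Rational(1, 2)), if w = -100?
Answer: Mul(Rational(1, 5), Pow(41510, Rational(1, 2))) ≈ 40.748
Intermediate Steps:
Function('s')(N, F) = Mul(Rational(1, 4), N)
Function('v')(b, K) = Mul(Rational(3, 5), Pow(K, 2)) (Function('v')(b, K) = Mul(Rational(3, 5), Mul(K, K)) = Mul(Rational(3, 5), Pow(K, 2)))
Pow(Add(Function('v')(26, -53), Function('s')(w, -147)), Rational(1, 2)) = Pow(Add(Mul(Rational(3, 5), Pow(-53, 2)), Mul(Rational(1, 4), -100)), Rational(1, 2)) = Pow(Add(Mul(Rational(3, 5), 2809), -25), Rational(1, 2)) = Pow(Add(Rational(8427, 5), -25), Rational(1, 2)) = Pow(Rational(8302, 5), Rational(1, 2)) = Mul(Rational(1, 5), Pow(41510, Rational(1, 2)))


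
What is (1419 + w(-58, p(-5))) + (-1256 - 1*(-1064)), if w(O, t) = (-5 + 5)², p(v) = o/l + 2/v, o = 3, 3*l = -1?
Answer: 1227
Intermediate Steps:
l = -⅓ (l = (⅓)*(-1) = -⅓ ≈ -0.33333)
p(v) = -9 + 2/v (p(v) = 3/(-⅓) + 2/v = 3*(-3) + 2/v = -9 + 2/v)
w(O, t) = 0 (w(O, t) = 0² = 0)
(1419 + w(-58, p(-5))) + (-1256 - 1*(-1064)) = (1419 + 0) + (-1256 - 1*(-1064)) = 1419 + (-1256 + 1064) = 1419 - 192 = 1227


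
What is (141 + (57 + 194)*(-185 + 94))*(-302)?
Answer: 6855400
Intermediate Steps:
(141 + (57 + 194)*(-185 + 94))*(-302) = (141 + 251*(-91))*(-302) = (141 - 22841)*(-302) = -22700*(-302) = 6855400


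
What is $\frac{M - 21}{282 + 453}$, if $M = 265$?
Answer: $\frac{244}{735} \approx 0.33197$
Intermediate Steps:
$\frac{M - 21}{282 + 453} = \frac{265 - 21}{282 + 453} = \frac{244}{735}$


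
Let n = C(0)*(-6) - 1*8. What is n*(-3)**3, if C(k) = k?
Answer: 216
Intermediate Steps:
n = -8 (n = 0*(-6) - 1*8 = 0 - 8 = -8)
n*(-3)**3 = -8*(-3)**3 = -8*(-27) = 216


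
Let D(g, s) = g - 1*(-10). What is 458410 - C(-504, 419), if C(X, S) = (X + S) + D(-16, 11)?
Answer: 458501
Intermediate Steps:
D(g, s) = 10 + g (D(g, s) = g + 10 = 10 + g)
C(X, S) = -6 + S + X (C(X, S) = (X + S) + (10 - 16) = (S + X) - 6 = -6 + S + X)
458410 - C(-504, 419) = 458410 - (-6 + 419 - 504) = 458410 - 1*(-91) = 458410 + 91 = 458501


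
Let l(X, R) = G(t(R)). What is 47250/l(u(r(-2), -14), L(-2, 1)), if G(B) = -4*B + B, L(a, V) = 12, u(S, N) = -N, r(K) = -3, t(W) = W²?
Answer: -875/8 ≈ -109.38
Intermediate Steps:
G(B) = -3*B
l(X, R) = -3*R²
47250/l(u(r(-2), -14), L(-2, 1)) = 47250/((-3*12²)) = 47250/((-3*144)) = 47250/(-432) = 47250*(-1/432) = -875/8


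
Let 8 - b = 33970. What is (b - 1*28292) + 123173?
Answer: 60919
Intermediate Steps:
b = -33962 (b = 8 - 1*33970 = 8 - 33970 = -33962)
(b - 1*28292) + 123173 = (-33962 - 1*28292) + 123173 = (-33962 - 28292) + 123173 = -62254 + 123173 = 60919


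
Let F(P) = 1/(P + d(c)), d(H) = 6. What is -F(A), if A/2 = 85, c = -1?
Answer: -1/176 ≈ -0.0056818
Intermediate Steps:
A = 170 (A = 2*85 = 170)
F(P) = 1/(6 + P) (F(P) = 1/(P + 6) = 1/(6 + P))
-F(A) = -1/(6 + 170) = -1/176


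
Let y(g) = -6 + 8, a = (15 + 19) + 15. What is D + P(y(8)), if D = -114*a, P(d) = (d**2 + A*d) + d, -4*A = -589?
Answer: -10571/2 ≈ -5285.5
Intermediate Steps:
A = 589/4 (A = -1/4*(-589) = 589/4 ≈ 147.25)
a = 49 (a = 34 + 15 = 49)
y(g) = 2
P(d) = d**2 + 593*d/4 (P(d) = (d**2 + 589*d/4) + d = d**2 + 593*d/4)
D = -5586 (D = -114*49 = -5586)
D + P(y(8)) = -5586 + (1/4)*2*(593 + 4*2) = -5586 + (1/4)*2*(593 + 8) = -5586 + (1/4)*2*601 = -5586 + 601/2 = -10571/2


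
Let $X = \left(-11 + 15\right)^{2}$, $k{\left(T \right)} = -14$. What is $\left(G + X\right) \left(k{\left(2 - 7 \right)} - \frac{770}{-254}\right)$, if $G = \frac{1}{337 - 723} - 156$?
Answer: $\frac{75279113}{49022} \approx 1535.6$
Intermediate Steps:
$G = - \frac{60217}{386}$ ($G = \frac{1}{-386} - 156 = - \frac{1}{386} - 156 = - \frac{60217}{386} \approx -156.0$)
$X = 16$ ($X = 4^{2} = 16$)
$\left(G + X\right) \left(k{\left(2 - 7 \right)} - \frac{770}{-254}\right) = \left(- \frac{60217}{386} + 16\right) \left(-14 - \frac{770}{-254}\right) = - \frac{54041 \left(-14 - 770 \left(- \frac{1}{254}\right)\right)}{386} = - \frac{54041 \left(-14 - - \frac{385}{127}\right)}{386} = - \frac{54041 \left(-14 + \frac{385}{127}\right)}{386} = \left(- \frac{54041}{386}\right) \left(- \frac{1393}{127}\right) = \frac{75279113}{49022}$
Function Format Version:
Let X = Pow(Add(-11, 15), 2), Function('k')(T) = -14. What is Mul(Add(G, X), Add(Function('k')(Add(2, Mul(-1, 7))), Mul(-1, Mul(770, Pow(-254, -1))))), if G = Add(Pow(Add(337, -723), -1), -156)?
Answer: Rational(75279113, 49022) ≈ 1535.6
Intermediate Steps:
G = Rational(-60217, 386) (G = Add(Pow(-386, -1), -156) = Add(Rational(-1, 386), -156) = Rational(-60217, 386) ≈ -156.00)
X = 16 (X = Pow(4, 2) = 16)
Mul(Add(G, X), Add(Function('k')(Add(2, Mul(-1, 7))), Mul(-1, Mul(770, Pow(-254, -1))))) = Mul(Add(Rational(-60217, 386), 16), Add(-14, Mul(-1, Mul(770, Pow(-254, -1))))) = Mul(Rational(-54041, 386), Add(-14, Mul(-1, Mul(770, Rational(-1, 254))))) = Mul(Rational(-54041, 386), Add(-14, Mul(-1, Rational(-385, 127)))) = Mul(Rational(-54041, 386), Add(-14, Rational(385, 127))) = Mul(Rational(-54041, 386), Rational(-1393, 127)) = Rational(75279113, 49022)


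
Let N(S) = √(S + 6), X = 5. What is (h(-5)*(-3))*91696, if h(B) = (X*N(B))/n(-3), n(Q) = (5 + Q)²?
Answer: -343860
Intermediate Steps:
N(S) = √(6 + S)
h(B) = 5*√(6 + B)/4 (h(B) = (5*√(6 + B))/((5 - 3)²) = (5*√(6 + B))/(2²) = (5*√(6 + B))/4 = (5*√(6 + B))*(¼) = 5*√(6 + B)/4)
(h(-5)*(-3))*91696 = ((5*√(6 - 5)/4)*(-3))*91696 = ((5*√1/4)*(-3))*91696 = (((5/4)*1)*(-3))*91696 = ((5/4)*(-3))*91696 = -15/4*91696 = -343860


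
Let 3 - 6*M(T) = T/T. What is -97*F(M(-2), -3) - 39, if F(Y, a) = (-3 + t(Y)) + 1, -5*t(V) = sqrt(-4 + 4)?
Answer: 155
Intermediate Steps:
M(T) = 1/3 (M(T) = 1/2 - T/(6*T) = 1/2 - 1/6*1 = 1/2 - 1/6 = 1/3)
t(V) = 0 (t(V) = -sqrt(-4 + 4)/5 = -sqrt(0)/5 = -1/5*0 = 0)
F(Y, a) = -2 (F(Y, a) = (-3 + 0) + 1 = -3 + 1 = -2)
-97*F(M(-2), -3) - 39 = -97*(-2) - 39 = 194 - 39 = 155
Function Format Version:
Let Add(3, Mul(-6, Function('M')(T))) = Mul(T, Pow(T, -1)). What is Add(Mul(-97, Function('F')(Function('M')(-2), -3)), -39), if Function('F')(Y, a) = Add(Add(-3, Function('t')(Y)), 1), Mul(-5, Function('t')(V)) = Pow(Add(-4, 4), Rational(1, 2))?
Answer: 155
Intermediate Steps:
Function('M')(T) = Rational(1, 3) (Function('M')(T) = Add(Rational(1, 2), Mul(Rational(-1, 6), Mul(T, Pow(T, -1)))) = Add(Rational(1, 2), Mul(Rational(-1, 6), 1)) = Add(Rational(1, 2), Rational(-1, 6)) = Rational(1, 3))
Function('t')(V) = 0 (Function('t')(V) = Mul(Rational(-1, 5), Pow(Add(-4, 4), Rational(1, 2))) = Mul(Rational(-1, 5), Pow(0, Rational(1, 2))) = Mul(Rational(-1, 5), 0) = 0)
Function('F')(Y, a) = -2 (Function('F')(Y, a) = Add(Add(-3, 0), 1) = Add(-3, 1) = -2)
Add(Mul(-97, Function('F')(Function('M')(-2), -3)), -39) = Add(Mul(-97, -2), -39) = Add(194, -39) = 155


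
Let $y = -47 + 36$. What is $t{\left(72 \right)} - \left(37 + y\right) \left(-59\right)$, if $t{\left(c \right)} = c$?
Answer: $1606$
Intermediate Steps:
$y = -11$
$t{\left(72 \right)} - \left(37 + y\right) \left(-59\right) = 72 - \left(37 - 11\right) \left(-59\right) = 72 - 26 \left(-59\right) = 72 - -1534 = 72 + 1534 = 1606$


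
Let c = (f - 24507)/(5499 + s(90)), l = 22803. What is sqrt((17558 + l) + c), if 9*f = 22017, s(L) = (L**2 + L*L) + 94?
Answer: sqrt(172515282051423)/65379 ≈ 200.90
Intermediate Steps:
s(L) = 94 + 2*L**2 (s(L) = (L**2 + L**2) + 94 = 2*L**2 + 94 = 94 + 2*L**2)
f = 7339/3 (f = (1/9)*22017 = 7339/3 ≈ 2446.3)
c = -66182/65379 (c = (7339/3 - 24507)/(5499 + (94 + 2*90**2)) = -66182/(3*(5499 + (94 + 2*8100))) = -66182/(3*(5499 + (94 + 16200))) = -66182/(3*(5499 + 16294)) = -66182/3/21793 = -66182/3*1/21793 = -66182/65379 ≈ -1.0123)
sqrt((17558 + l) + c) = sqrt((17558 + 22803) - 66182/65379) = sqrt(40361 - 66182/65379) = sqrt(2638695637/65379) = sqrt(172515282051423)/65379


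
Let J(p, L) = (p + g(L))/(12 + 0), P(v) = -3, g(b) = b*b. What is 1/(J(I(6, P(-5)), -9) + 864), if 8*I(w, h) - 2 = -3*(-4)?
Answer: 48/41803 ≈ 0.0011482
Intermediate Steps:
g(b) = b²
I(w, h) = 7/4 (I(w, h) = ¼ + (-3*(-4))/8 = ¼ + (⅛)*12 = ¼ + 3/2 = 7/4)
J(p, L) = p/12 + L²/12 (J(p, L) = (p + L²)/(12 + 0) = (p + L²)/12 = (p + L²)*(1/12) = p/12 + L²/12)
1/(J(I(6, P(-5)), -9) + 864) = 1/(((1/12)*(7/4) + (1/12)*(-9)²) + 864) = 1/((7/48 + (1/12)*81) + 864) = 1/((7/48 + 27/4) + 864) = 1/(331/48 + 864) = 1/(41803/48) = 48/41803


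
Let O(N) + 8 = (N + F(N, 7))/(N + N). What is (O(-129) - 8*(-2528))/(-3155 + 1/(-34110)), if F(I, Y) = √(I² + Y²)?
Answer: -689584815/107617051 + 5685*√16690/4627533193 ≈ -6.4076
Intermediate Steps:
O(N) = -8 + (N + √(49 + N²))/(2*N) (O(N) = -8 + (N + √(N² + 7²))/(N + N) = -8 + (N + √(N² + 49))/((2*N)) = -8 + (N + √(49 + N²))*(1/(2*N)) = -8 + (N + √(49 + N²))/(2*N))
(O(-129) - 8*(-2528))/(-3155 + 1/(-34110)) = ((½)*(√(49 + (-129)²) - 15*(-129))/(-129) - 8*(-2528))/(-3155 + 1/(-34110)) = ((½)*(-1/129)*(√(49 + 16641) + 1935) + 20224)/(-3155 - 1/34110) = ((½)*(-1/129)*(√16690 + 1935) + 20224)/(-107617051/34110) = ((½)*(-1/129)*(1935 + √16690) + 20224)*(-34110/107617051) = ((-15/2 - √16690/258) + 20224)*(-34110/107617051) = (40433/2 - √16690/258)*(-34110/107617051) = -689584815/107617051 + 5685*√16690/4627533193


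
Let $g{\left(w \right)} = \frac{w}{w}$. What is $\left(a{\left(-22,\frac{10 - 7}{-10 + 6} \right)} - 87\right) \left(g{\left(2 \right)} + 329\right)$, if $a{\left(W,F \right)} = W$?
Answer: $-35970$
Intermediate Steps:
$g{\left(w \right)} = 1$
$\left(a{\left(-22,\frac{10 - 7}{-10 + 6} \right)} - 87\right) \left(g{\left(2 \right)} + 329\right) = \left(-22 - 87\right) \left(1 + 329\right) = \left(-109\right) 330 = -35970$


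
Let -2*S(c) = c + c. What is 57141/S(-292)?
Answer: 57141/292 ≈ 195.69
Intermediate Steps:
S(c) = -c (S(c) = -(c + c)/2 = -c)
57141/S(-292) = 57141/((-1*(-292))) = 57141/292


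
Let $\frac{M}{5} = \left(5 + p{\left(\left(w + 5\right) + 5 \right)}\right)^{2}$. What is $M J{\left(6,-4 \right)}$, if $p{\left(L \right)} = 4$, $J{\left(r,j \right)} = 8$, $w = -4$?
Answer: $3240$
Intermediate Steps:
$M = 405$ ($M = 5 \left(5 + 4\right)^{2} = 5 \cdot 9^{2} = 5 \cdot 81 = 405$)
$M J{\left(6,-4 \right)} = 405 \cdot 8 = 3240$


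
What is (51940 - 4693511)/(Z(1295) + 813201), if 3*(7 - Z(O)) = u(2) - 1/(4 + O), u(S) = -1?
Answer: -18088202187/3169072876 ≈ -5.7077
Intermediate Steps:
Z(O) = 22/3 + 1/(3*(4 + O)) (Z(O) = 7 - (-1 - 1/(4 + O))/3 = 7 + (1/3 + 1/(3*(4 + O))) = 22/3 + 1/(3*(4 + O)))
(51940 - 4693511)/(Z(1295) + 813201) = (51940 - 4693511)/((89 + 22*1295)/(3*(4 + 1295)) + 813201) = -4641571/((1/3)*(89 + 28490)/1299 + 813201) = -4641571/((1/3)*(1/1299)*28579 + 813201) = -4641571/(28579/3897 + 813201) = -4641571/3169072876/3897 = -4641571*3897/3169072876 = -18088202187/3169072876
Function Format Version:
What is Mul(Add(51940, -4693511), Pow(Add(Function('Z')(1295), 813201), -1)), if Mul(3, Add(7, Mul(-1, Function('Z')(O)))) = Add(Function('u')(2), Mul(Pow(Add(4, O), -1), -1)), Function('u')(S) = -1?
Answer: Rational(-18088202187, 3169072876) ≈ -5.7077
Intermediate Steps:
Function('Z')(O) = Add(Rational(22, 3), Mul(Rational(1, 3), Pow(Add(4, O), -1))) (Function('Z')(O) = Add(7, Mul(Rational(-1, 3), Add(-1, Mul(Pow(Add(4, O), -1), -1)))) = Add(7, Mul(Rational(-1, 3), Add(-1, Mul(-1, Pow(Add(4, O), -1))))) = Add(7, Add(Rational(1, 3), Mul(Rational(1, 3), Pow(Add(4, O), -1)))) = Add(Rational(22, 3), Mul(Rational(1, 3), Pow(Add(4, O), -1))))
Mul(Add(51940, -4693511), Pow(Add(Function('Z')(1295), 813201), -1)) = Mul(Add(51940, -4693511), Pow(Add(Mul(Rational(1, 3), Pow(Add(4, 1295), -1), Add(89, Mul(22, 1295))), 813201), -1)) = Mul(-4641571, Pow(Add(Mul(Rational(1, 3), Pow(1299, -1), Add(89, 28490)), 813201), -1)) = Mul(-4641571, Pow(Add(Mul(Rational(1, 3), Rational(1, 1299), 28579), 813201), -1)) = Mul(-4641571, Pow(Add(Rational(28579, 3897), 813201), -1)) = Mul(-4641571, Pow(Rational(3169072876, 3897), -1)) = Mul(-4641571, Rational(3897, 3169072876)) = Rational(-18088202187, 3169072876)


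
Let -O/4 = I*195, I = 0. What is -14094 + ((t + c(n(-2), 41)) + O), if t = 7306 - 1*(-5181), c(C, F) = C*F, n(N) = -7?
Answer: -1894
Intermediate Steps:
O = 0 (O = -0*195 = -4*0 = 0)
t = 12487 (t = 7306 + 5181 = 12487)
-14094 + ((t + c(n(-2), 41)) + O) = -14094 + ((12487 - 7*41) + 0) = -14094 + ((12487 - 287) + 0) = -14094 + (12200 + 0) = -14094 + 12200 = -1894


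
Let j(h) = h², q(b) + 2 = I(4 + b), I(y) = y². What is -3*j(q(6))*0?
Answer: 0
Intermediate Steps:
q(b) = -2 + (4 + b)²
-3*j(q(6))*0 = -3*(-2 + (4 + 6)²)²*0 = -3*(-2 + 10²)²*0 = -3*(-2 + 100)²*0 = -3*98²*0 = -3*9604*0 = -28812*0 = 0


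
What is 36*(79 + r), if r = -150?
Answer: -2556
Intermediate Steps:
36*(79 + r) = 36*(79 - 150) = 36*(-71) = -2556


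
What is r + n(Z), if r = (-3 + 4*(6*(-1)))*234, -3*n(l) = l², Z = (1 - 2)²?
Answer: -18955/3 ≈ -6318.3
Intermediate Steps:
Z = 1 (Z = (-1)² = 1)
n(l) = -l²/3
r = -6318 (r = (-3 + 4*(-6))*234 = (-3 - 24)*234 = -27*234 = -6318)
r + n(Z) = -6318 - ⅓*1² = -6318 - ⅓*1 = -6318 - ⅓ = -18955/3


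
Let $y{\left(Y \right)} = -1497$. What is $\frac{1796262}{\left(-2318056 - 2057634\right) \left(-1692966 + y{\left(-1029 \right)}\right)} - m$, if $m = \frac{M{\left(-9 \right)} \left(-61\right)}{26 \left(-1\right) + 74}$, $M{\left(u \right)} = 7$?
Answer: $\frac{527661336288211}{59315558435760} \approx 8.8958$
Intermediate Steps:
$m = - \frac{427}{48}$ ($m = \frac{7 \left(-61\right)}{26 \left(-1\right) + 74} = - \frac{427}{-26 + 74} = - \frac{427}{48} \approx -8.8958$)
$\frac{1796262}{\left(-2318056 - 2057634\right) \left(-1692966 + y{\left(-1029 \right)}\right)} - m = \frac{1796262}{\left(-2318056 - 2057634\right) \left(-1692966 - 1497\right)} - - \frac{427}{48} = \frac{1796262}{\left(-4375690\right) \left(-1694463\right)} + \frac{427}{48} = \frac{1796262}{7414444804470} + \frac{427}{48} = 1796262 \cdot \frac{1}{7414444804470} + \frac{427}{48} = \frac{299377}{1235740800745} + \frac{427}{48} = \frac{527661336288211}{59315558435760}$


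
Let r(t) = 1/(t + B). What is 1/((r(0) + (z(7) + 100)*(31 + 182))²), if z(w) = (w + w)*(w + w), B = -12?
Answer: 144/572405730625 ≈ 2.5157e-10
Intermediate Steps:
z(w) = 4*w² (z(w) = (2*w)*(2*w) = 4*w²)
r(t) = 1/(-12 + t) (r(t) = 1/(t - 12) = 1/(-12 + t))
1/((r(0) + (z(7) + 100)*(31 + 182))²) = 1/((1/(-12 + 0) + (4*7² + 100)*(31 + 182))²) = 1/((1/(-12) + (4*49 + 100)*213)²) = 1/((-1/12 + (196 + 100)*213)²) = 1/((-1/12 + 296*213)²) = 1/((-1/12 + 63048)²) = 1/((756575/12)²) = 1/(572405730625/144) = 144/572405730625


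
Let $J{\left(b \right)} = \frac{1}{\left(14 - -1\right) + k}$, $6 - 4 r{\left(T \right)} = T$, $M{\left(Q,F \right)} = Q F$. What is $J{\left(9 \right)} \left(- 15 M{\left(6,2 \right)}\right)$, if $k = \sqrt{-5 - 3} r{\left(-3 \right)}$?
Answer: $- \frac{600}{59} + \frac{180 i \sqrt{2}}{59} \approx -10.169 + 4.3146 i$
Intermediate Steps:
$M{\left(Q,F \right)} = F Q$
$r{\left(T \right)} = \frac{3}{2} - \frac{T}{4}$
$k = \frac{9 i \sqrt{2}}{2}$ ($k = \sqrt{-5 - 3} \left(\frac{3}{2} - - \frac{3}{4}\right) = \sqrt{-8} \left(\frac{3}{2} + \frac{3}{4}\right) = 2 i \sqrt{2} \cdot \frac{9}{4} = \frac{9 i \sqrt{2}}{2} \approx 6.364 i$)
$J{\left(b \right)} = \frac{1}{15 + \frac{9 i \sqrt{2}}{2}}$ ($J{\left(b \right)} = \frac{1}{\left(14 - -1\right) + \frac{9 i \sqrt{2}}{2}} = \frac{1}{\left(14 + 1\right) + \frac{9 i \sqrt{2}}{2}} = \frac{1}{15 + \frac{9 i \sqrt{2}}{2}}$)
$J{\left(9 \right)} \left(- 15 M{\left(6,2 \right)}\right) = \left(\frac{10}{177} - \frac{i \sqrt{2}}{59}\right) \left(- 15 \cdot 2 \cdot 6\right) = \left(\frac{10}{177} - \frac{i \sqrt{2}}{59}\right) \left(\left(-15\right) 12\right) = \left(\frac{10}{177} - \frac{i \sqrt{2}}{59}\right) \left(-180\right) = - \frac{600}{59} + \frac{180 i \sqrt{2}}{59}$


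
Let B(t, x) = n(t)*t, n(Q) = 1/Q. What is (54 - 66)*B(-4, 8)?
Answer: -12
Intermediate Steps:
B(t, x) = 1 (B(t, x) = t/t = 1)
(54 - 66)*B(-4, 8) = (54 - 66)*1 = -12*1 = -12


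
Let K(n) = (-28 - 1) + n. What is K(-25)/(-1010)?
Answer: 27/505 ≈ 0.053465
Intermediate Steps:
K(n) = -29 + n
K(-25)/(-1010) = (-29 - 25)/(-1010) = -54*(-1/1010) = 27/505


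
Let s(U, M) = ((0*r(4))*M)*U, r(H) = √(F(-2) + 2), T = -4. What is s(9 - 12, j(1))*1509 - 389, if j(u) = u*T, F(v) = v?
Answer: -389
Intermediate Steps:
j(u) = -4*u (j(u) = u*(-4) = -4*u)
r(H) = 0 (r(H) = √(-2 + 2) = √0 = 0)
s(U, M) = 0 (s(U, M) = ((0*0)*M)*U = (0*M)*U = 0*U = 0)
s(9 - 12, j(1))*1509 - 389 = 0*1509 - 389 = 0 - 389 = -389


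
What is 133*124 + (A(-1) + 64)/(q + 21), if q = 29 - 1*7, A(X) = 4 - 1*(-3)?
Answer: 709227/43 ≈ 16494.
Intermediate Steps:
A(X) = 7 (A(X) = 4 + 3 = 7)
q = 22 (q = 29 - 7 = 22)
133*124 + (A(-1) + 64)/(q + 21) = 133*124 + (7 + 64)/(22 + 21) = 16492 + 71/43 = 709227/43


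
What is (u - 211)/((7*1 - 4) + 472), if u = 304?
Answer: 93/475 ≈ 0.19579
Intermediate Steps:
(u - 211)/((7*1 - 4) + 472) = (304 - 211)/((7*1 - 4) + 472) = 93/((7 - 4) + 472) = 93/(3 + 472) = 93/475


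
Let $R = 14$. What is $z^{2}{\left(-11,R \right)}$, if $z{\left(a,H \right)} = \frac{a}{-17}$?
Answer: $\frac{121}{289} \approx 0.41868$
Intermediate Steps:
$z{\left(a,H \right)} = - \frac{a}{17}$ ($z{\left(a,H \right)} = a \left(- \frac{1}{17}\right) = - \frac{a}{17}$)
$z^{2}{\left(-11,R \right)} = \left(\left(- \frac{1}{17}\right) \left(-11\right)\right)^{2} = \left(\frac{11}{17}\right)^{2} = \frac{121}{289}$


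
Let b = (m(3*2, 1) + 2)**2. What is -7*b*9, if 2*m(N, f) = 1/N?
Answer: -4375/16 ≈ -273.44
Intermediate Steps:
m(N, f) = 1/(2*N)
b = 625/144 (b = (1/(2*((3*2))) + 2)**2 = ((1/2)/6 + 2)**2 = ((1/2)*(1/6) + 2)**2 = (1/12 + 2)**2 = (25/12)**2 = 625/144 ≈ 4.3403)
-7*b*9 = -7*625/144*9 = -4375/144*9 = -4375/16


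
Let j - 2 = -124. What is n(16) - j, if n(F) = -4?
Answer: 118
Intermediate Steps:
j = -122 (j = 2 - 124 = -122)
n(16) - j = -4 - 1*(-122) = -4 + 122 = 118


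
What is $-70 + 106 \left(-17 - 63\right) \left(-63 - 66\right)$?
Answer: $1093850$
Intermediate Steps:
$-70 + 106 \left(-17 - 63\right) \left(-63 - 66\right) = -70 + 106 \left(\left(-80\right) \left(-129\right)\right) = -70 + 106 \cdot 10320 = -70 + 1093920 = 1093850$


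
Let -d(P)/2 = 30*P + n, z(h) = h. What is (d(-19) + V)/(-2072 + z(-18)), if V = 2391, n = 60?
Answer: -3411/2090 ≈ -1.6321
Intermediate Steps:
d(P) = -120 - 60*P (d(P) = -2*(30*P + 60) = -2*(60 + 30*P) = -120 - 60*P)
(d(-19) + V)/(-2072 + z(-18)) = ((-120 - 60*(-19)) + 2391)/(-2072 - 18) = ((-120 + 1140) + 2391)/(-2090) = (1020 + 2391)*(-1/2090) = 3411*(-1/2090) = -3411/2090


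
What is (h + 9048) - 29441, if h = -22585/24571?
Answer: -501098988/24571 ≈ -20394.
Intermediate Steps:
h = -22585/24571 (h = -22585*1/24571 = -22585/24571 ≈ -0.91917)
(h + 9048) - 29441 = (-22585/24571 + 9048) - 29441 = 222295823/24571 - 29441 = -501098988/24571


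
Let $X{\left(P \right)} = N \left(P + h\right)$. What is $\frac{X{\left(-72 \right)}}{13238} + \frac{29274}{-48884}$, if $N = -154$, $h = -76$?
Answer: $\frac{181658729}{161781598} \approx 1.1229$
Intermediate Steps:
$X{\left(P \right)} = 11704 - 154 P$ ($X{\left(P \right)} = - 154 \left(P - 76\right) = - 154 \left(-76 + P\right) = 11704 - 154 P$)
$\frac{X{\left(-72 \right)}}{13238} + \frac{29274}{-48884} = \frac{11704 - -11088}{13238} + \frac{29274}{-48884} = \left(11704 + 11088\right) \frac{1}{13238} + 29274 \left(- \frac{1}{48884}\right) = 22792 \cdot \frac{1}{13238} - \frac{14637}{24442} = \frac{11396}{6619} - \frac{14637}{24442} = \frac{181658729}{161781598}$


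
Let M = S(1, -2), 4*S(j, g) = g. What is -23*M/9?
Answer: 23/18 ≈ 1.2778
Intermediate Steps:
S(j, g) = g/4
M = -½ (M = (¼)*(-2) = -½ ≈ -0.50000)
-23*M/9 = -23*(-½)/9 = (23/2)*(⅑) = 23/18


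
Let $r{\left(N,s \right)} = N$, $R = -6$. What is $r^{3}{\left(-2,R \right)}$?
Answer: $-8$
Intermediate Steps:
$r^{3}{\left(-2,R \right)} = \left(-2\right)^{3} = -8$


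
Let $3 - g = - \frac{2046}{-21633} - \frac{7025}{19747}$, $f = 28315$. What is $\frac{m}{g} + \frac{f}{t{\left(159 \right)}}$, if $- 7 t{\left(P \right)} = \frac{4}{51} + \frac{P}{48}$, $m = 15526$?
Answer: $- \frac{34494356213102723}{642465125712} \approx -53691.0$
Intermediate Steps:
$g = \frac{464376672}{142395617}$ ($g = 3 - \left(- \frac{2046}{-21633} - \frac{7025}{19747}\right) = 3 - \left(\left(-2046\right) \left(- \frac{1}{21633}\right) - \frac{7025}{19747}\right) = 3 - \left(\frac{682}{7211} - \frac{7025}{19747}\right) = 3 - - \frac{37189821}{142395617} = 3 + \frac{37189821}{142395617} = \frac{464376672}{142395617} \approx 3.2612$)
$t{\left(P \right)} = - \frac{4}{357} - \frac{P}{336}$ ($t{\left(P \right)} = - \frac{\frac{4}{51} + \frac{P}{48}}{7} = - \frac{4}{357} - \frac{P}{336}$)
$\frac{m}{g} + \frac{f}{t{\left(159 \right)}} = \frac{15526}{\frac{464376672}{142395617}} + \frac{28315}{- \frac{4}{357} - \frac{53}{112}} = 15526 \cdot \frac{142395617}{464376672} + \frac{28315}{- \frac{4}{357} - \frac{53}{112}} = \frac{1105417174771}{232188336} + \frac{28315}{- \frac{2767}{5712}} = \frac{1105417174771}{232188336} + 28315 \left(- \frac{5712}{2767}\right) = \frac{1105417174771}{232188336} - \frac{161735280}{2767} = - \frac{34494356213102723}{642465125712}$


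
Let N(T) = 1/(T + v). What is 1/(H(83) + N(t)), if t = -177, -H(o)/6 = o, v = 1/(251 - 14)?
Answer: -41948/20890341 ≈ -0.0020080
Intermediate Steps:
v = 1/237 ≈ 0.0042194
H(o) = -6*o
N(T) = 1/(1/237 + T) (N(T) = 1/(T + 1/237) = 1/(1/237 + T))
1/(H(83) + N(t)) = 1/(-6*83 + 237/(1 + 237*(-177))) = 1/(-498 + 237/(1 - 41949)) = 1/(-498 + 237/(-41948)) = 1/(-498 + 237*(-1/41948)) = 1/(-498 - 237/41948) = 1/(-20890341/41948) = -41948/20890341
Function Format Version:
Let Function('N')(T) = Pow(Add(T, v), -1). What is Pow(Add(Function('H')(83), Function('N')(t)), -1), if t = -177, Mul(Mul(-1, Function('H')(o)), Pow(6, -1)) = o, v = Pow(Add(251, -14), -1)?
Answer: Rational(-41948, 20890341) ≈ -0.0020080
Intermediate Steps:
v = Rational(1, 237) (v = Pow(237, -1) = Rational(1, 237) ≈ 0.0042194)
Function('H')(o) = Mul(-6, o)
Function('N')(T) = Pow(Add(Rational(1, 237), T), -1) (Function('N')(T) = Pow(Add(T, Rational(1, 237)), -1) = Pow(Add(Rational(1, 237), T), -1))
Pow(Add(Function('H')(83), Function('N')(t)), -1) = Pow(Add(Mul(-6, 83), Mul(237, Pow(Add(1, Mul(237, -177)), -1))), -1) = Pow(Add(-498, Mul(237, Pow(Add(1, -41949), -1))), -1) = Pow(Add(-498, Mul(237, Pow(-41948, -1))), -1) = Pow(Add(-498, Mul(237, Rational(-1, 41948))), -1) = Pow(Add(-498, Rational(-237, 41948)), -1) = Pow(Rational(-20890341, 41948), -1) = Rational(-41948, 20890341)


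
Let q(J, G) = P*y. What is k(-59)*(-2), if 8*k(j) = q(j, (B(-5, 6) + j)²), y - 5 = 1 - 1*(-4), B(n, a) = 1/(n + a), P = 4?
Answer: -10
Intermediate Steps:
B(n, a) = 1/(a + n)
y = 10 (y = 5 + (1 - 1*(-4)) = 5 + (1 + 4) = 5 + 5 = 10)
q(J, G) = 40 (q(J, G) = 4*10 = 40)
k(j) = 5 (k(j) = (⅛)*40 = 5)
k(-59)*(-2) = 5*(-2) = -10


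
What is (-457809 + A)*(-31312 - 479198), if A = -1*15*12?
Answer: 233807964390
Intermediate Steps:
A = -180 (A = -15*12 = -180)
(-457809 + A)*(-31312 - 479198) = (-457809 - 180)*(-31312 - 479198) = -457989*(-510510) = 233807964390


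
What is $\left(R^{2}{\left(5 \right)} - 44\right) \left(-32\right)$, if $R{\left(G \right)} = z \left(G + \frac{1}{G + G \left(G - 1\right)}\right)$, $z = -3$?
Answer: $- \frac{3692288}{625} \approx -5907.7$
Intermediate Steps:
$R{\left(G \right)} = - 3 G - \frac{3}{G + G \left(-1 + G\right)}$ ($R{\left(G \right)} = - 3 \left(G + \frac{1}{G + G \left(G - 1\right)}\right) = - 3 \left(G + \frac{1}{G + G \left(-1 + G\right)}\right) = - 3 G - \frac{3}{G + G \left(-1 + G\right)}$)
$\left(R^{2}{\left(5 \right)} - 44\right) \left(-32\right) = \left(\left(\left(-3\right) 5 - \frac{3}{25}\right)^{2} - 44\right) \left(-32\right) = \left(\left(-15 - \frac{3}{25}\right)^{2} - 44\right) \left(-32\right) = \left(\left(- \frac{378}{25}\right)^{2} - 44\right) \left(-32\right) = \left(\frac{142884}{625} - 44\right) \left(-32\right) = \frac{115384}{625} \left(-32\right) = - \frac{3692288}{625}$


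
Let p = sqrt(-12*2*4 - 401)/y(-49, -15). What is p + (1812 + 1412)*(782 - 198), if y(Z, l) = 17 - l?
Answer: 1882816 + I*sqrt(497)/32 ≈ 1.8828e+6 + 0.69667*I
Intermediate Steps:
p = I*sqrt(497)/32 (p = sqrt(-12*2*4 - 401)/(17 - 1*(-15)) = sqrt(-24*4 - 401)/(17 + 15) = sqrt(-96 - 401)/32 = sqrt(-497)*(1/32) = (I*sqrt(497))*(1/32) = I*sqrt(497)/32 ≈ 0.69667*I)
p + (1812 + 1412)*(782 - 198) = I*sqrt(497)/32 + (1812 + 1412)*(782 - 198) = I*sqrt(497)/32 + 3224*584 = I*sqrt(497)/32 + 1882816 = 1882816 + I*sqrt(497)/32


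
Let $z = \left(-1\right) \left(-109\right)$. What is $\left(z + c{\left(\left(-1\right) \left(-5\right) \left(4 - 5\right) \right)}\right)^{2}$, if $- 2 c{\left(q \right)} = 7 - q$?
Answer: $10609$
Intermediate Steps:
$z = 109$
$c{\left(q \right)} = - \frac{7}{2} + \frac{q}{2}$ ($c{\left(q \right)} = - \frac{7 - q}{2} = - \frac{7}{2} + \frac{q}{2}$)
$\left(z + c{\left(\left(-1\right) \left(-5\right) \left(4 - 5\right) \right)}\right)^{2} = \left(109 - \left(\frac{7}{2} - \frac{\left(-1\right) \left(-5\right) \left(4 - 5\right)}{2}\right)\right)^{2} = \left(109 - \left(\frac{7}{2} - \frac{5 \left(-1\right)}{2}\right)\right)^{2} = \left(109 + \left(- \frac{7}{2} + \frac{1}{2} \left(-5\right)\right)\right)^{2} = \left(109 - 6\right)^{2} = 103^{2} = 10609$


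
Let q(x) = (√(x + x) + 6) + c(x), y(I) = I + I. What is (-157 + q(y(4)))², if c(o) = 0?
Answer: 21609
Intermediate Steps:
y(I) = 2*I
q(x) = 6 + √2*√x (q(x) = (√(x + x) + 6) + 0 = (√(2*x) + 6) + 0 = (√2*√x + 6) + 0 = (6 + √2*√x) + 0 = 6 + √2*√x)
(-157 + q(y(4)))² = (-157 + (6 + √2*√(2*4)))² = (-157 + (6 + √2*√8))² = (-157 + (6 + √2*(2*√2)))² = (-157 + (6 + 4))² = (-157 + 10)² = (-147)² = 21609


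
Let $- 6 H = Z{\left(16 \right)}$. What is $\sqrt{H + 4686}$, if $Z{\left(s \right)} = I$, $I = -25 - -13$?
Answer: $4 \sqrt{293} \approx 68.469$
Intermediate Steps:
$I = -12$ ($I = -25 + 13 = -12$)
$Z{\left(s \right)} = -12$
$H = 2$ ($H = \left(- \frac{1}{6}\right) \left(-12\right) = 2$)
$\sqrt{H + 4686} = \sqrt{2 + 4686} = \sqrt{4688} = 4 \sqrt{293}$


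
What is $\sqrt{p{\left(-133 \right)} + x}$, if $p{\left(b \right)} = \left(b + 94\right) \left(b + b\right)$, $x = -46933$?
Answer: $i \sqrt{36559} \approx 191.2 i$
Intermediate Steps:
$p{\left(b \right)} = 2 b \left(94 + b\right)$ ($p{\left(b \right)} = \left(94 + b\right) 2 b = 2 b \left(94 + b\right)$)
$\sqrt{p{\left(-133 \right)} + x} = \sqrt{2 \left(-133\right) \left(94 - 133\right) - 46933} = \sqrt{2 \left(-133\right) \left(-39\right) - 46933} = \sqrt{10374 - 46933} = \sqrt{-36559} = i \sqrt{36559}$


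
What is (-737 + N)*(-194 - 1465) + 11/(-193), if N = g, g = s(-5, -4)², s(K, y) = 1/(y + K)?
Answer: 6371294087/5211 ≈ 1.2227e+6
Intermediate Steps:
s(K, y) = 1/(K + y)
g = 1/81 (g = (1/(-5 - 4))² = (1/(-9))² = (-⅑)² = 1/81 ≈ 0.012346)
N = 1/81 ≈ 0.012346
(-737 + N)*(-194 - 1465) + 11/(-193) = (-737 + 1/81)*(-194 - 1465) + 11/(-193) = -59696/81*(-1659) + 11*(-1/193) = 33011888/27 - 11/193 = 6371294087/5211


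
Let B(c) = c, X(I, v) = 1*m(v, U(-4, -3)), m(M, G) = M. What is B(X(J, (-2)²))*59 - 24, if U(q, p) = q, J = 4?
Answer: 212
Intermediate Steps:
X(I, v) = v (X(I, v) = 1*v = v)
B(X(J, (-2)²))*59 - 24 = (-2)²*59 - 24 = 4*59 - 24 = 236 - 24 = 212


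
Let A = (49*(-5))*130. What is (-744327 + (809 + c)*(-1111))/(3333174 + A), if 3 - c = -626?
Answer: -2341945/3301324 ≈ -0.70940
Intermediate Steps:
c = 629 (c = 3 - 1*(-626) = 3 + 626 = 629)
A = -31850 (A = -245*130 = -31850)
(-744327 + (809 + c)*(-1111))/(3333174 + A) = (-744327 + (809 + 629)*(-1111))/(3333174 - 31850) = (-744327 + 1438*(-1111))/3301324 = (-744327 - 1597618)*(1/3301324) = -2341945*1/3301324 = -2341945/3301324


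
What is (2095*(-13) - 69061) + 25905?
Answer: -70391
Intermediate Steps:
(2095*(-13) - 69061) + 25905 = (-27235 - 69061) + 25905 = -96296 + 25905 = -70391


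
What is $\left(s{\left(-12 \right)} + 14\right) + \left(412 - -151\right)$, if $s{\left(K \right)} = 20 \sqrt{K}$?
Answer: $577 + 40 i \sqrt{3} \approx 577.0 + 69.282 i$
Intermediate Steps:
$\left(s{\left(-12 \right)} + 14\right) + \left(412 - -151\right) = \left(20 \sqrt{-12} + 14\right) + \left(412 - -151\right) = \left(20 \cdot 2 i \sqrt{3} + 14\right) + \left(412 + 151\right) = \left(40 i \sqrt{3} + 14\right) + 563 = \left(14 + 40 i \sqrt{3}\right) + 563 = 577 + 40 i \sqrt{3}$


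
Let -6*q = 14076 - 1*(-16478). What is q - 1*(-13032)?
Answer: 23819/3 ≈ 7939.7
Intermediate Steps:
q = -15277/3 (q = -(14076 - 1*(-16478))/6 = -(14076 + 16478)/6 = -⅙*30554 = -15277/3 ≈ -5092.3)
q - 1*(-13032) = -15277/3 - 1*(-13032) = -15277/3 + 13032 = 23819/3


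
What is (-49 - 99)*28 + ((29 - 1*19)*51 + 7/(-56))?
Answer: -29073/8 ≈ -3634.1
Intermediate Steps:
(-49 - 99)*28 + ((29 - 1*19)*51 + 7/(-56)) = -148*28 + ((29 - 19)*51 + 7*(-1/56)) = -4144 + (10*51 - 1/8) = -4144 + (510 - 1/8) = -4144 + 4079/8 = -29073/8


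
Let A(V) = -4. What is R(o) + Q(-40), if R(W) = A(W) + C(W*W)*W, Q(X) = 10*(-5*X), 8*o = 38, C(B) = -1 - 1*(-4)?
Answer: 8041/4 ≈ 2010.3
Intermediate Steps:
C(B) = 3 (C(B) = -1 + 4 = 3)
o = 19/4 (o = (1/8)*38 = 19/4 ≈ 4.7500)
Q(X) = -50*X
R(W) = -4 + 3*W
R(o) + Q(-40) = (-4 + 3*(19/4)) - 50*(-40) = (-4 + 57/4) + 2000 = 41/4 + 2000 = 8041/4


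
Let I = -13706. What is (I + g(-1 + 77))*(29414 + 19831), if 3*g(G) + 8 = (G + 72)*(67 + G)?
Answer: -327676230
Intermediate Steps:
g(G) = -8/3 + (67 + G)*(72 + G)/3 (g(G) = -8/3 + ((G + 72)*(67 + G))/3 = -8/3 + ((72 + G)*(67 + G))/3 = -8/3 + ((67 + G)*(72 + G))/3 = -8/3 + (67 + G)*(72 + G)/3)
(I + g(-1 + 77))*(29414 + 19831) = (-13706 + (4816/3 + (-1 + 77)²/3 + 139*(-1 + 77)/3))*(29414 + 19831) = (-13706 + (4816/3 + (⅓)*76² + (139/3)*76))*49245 = (-13706 + (4816/3 + (⅓)*5776 + 10564/3))*49245 = (-13706 + (4816/3 + 5776/3 + 10564/3))*49245 = (-13706 + 7052)*49245 = -6654*49245 = -327676230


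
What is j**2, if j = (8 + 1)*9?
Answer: 6561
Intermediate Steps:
j = 81 (j = 9*9 = 81)
j**2 = 81**2 = 6561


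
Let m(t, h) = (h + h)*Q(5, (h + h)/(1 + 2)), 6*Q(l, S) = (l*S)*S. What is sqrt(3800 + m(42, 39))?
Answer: 2*sqrt(11935) ≈ 218.49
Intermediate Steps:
Q(l, S) = l*S**2/6 (Q(l, S) = ((l*S)*S)/6 = ((S*l)*S)/6 = (l*S**2)/6 = l*S**2/6)
m(t, h) = 20*h**3/27 (m(t, h) = (h + h)*((1/6)*5*((h + h)/(1 + 2))**2) = (2*h)*((1/6)*5*((2*h)/3)**2) = (2*h)*((1/6)*5*((2*h)*(1/3))**2) = (2*h)*((1/6)*5*(2*h/3)**2) = (2*h)*((1/6)*5*(4*h**2/9)) = (2*h)*(10*h**2/27) = 20*h**3/27)
sqrt(3800 + m(42, 39)) = sqrt(3800 + (20/27)*39**3) = sqrt(3800 + (20/27)*59319) = sqrt(3800 + 43940) = sqrt(47740) = 2*sqrt(11935)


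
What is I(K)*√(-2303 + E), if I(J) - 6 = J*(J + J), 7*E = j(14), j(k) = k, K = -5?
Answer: 56*I*√2301 ≈ 2686.3*I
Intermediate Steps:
E = 2 (E = (⅐)*14 = 2)
I(J) = 6 + 2*J² (I(J) = 6 + J*(J + J) = 6 + J*(2*J) = 6 + 2*J²)
I(K)*√(-2303 + E) = (6 + 2*(-5)²)*√(-2303 + 2) = (6 + 2*25)*√(-2301) = (6 + 50)*(I*√2301) = 56*(I*√2301) = 56*I*√2301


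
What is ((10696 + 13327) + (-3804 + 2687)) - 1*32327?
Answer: -9421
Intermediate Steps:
((10696 + 13327) + (-3804 + 2687)) - 1*32327 = (24023 - 1117) - 32327 = 22906 - 32327 = -9421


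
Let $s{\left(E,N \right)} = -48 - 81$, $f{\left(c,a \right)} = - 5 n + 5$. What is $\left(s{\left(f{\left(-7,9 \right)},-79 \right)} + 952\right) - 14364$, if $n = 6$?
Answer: $-13541$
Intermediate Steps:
$f{\left(c,a \right)} = -25$ ($f{\left(c,a \right)} = \left(-5\right) 6 + 5 = -30 + 5 = -25$)
$s{\left(E,N \right)} = -129$ ($s{\left(E,N \right)} = -48 - 81 = -129$)
$\left(s{\left(f{\left(-7,9 \right)},-79 \right)} + 952\right) - 14364 = \left(-129 + 952\right) - 14364 = 823 - 14364 = -13541$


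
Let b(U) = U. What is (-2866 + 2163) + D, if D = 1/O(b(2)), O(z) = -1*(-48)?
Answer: -33743/48 ≈ -702.98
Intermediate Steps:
O(z) = 48
D = 1/48 ≈ 0.020833
(-2866 + 2163) + D = (-2866 + 2163) + 1/48 = -703 + 1/48 = -33743/48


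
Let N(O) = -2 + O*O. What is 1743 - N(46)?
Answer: -371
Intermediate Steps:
N(O) = -2 + O**2
1743 - N(46) = 1743 - (-2 + 46**2) = 1743 - (-2 + 2116) = 1743 - 1*2114 = 1743 - 2114 = -371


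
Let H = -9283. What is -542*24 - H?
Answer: -3725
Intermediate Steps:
-542*24 - H = -542*24 - 1*(-9283) = -13008 + 9283 = -3725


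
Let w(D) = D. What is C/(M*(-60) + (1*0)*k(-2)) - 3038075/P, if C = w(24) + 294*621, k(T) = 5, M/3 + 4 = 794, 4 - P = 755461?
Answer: 5445728291/1989370100 ≈ 2.7374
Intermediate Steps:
P = -755457 (P = 4 - 1*755461 = 4 - 755461 = -755457)
M = 2370 (M = -12 + 3*794 = -12 + 2382 = 2370)
C = 182598 (C = 24 + 294*621 = 24 + 182574 = 182598)
C/(M*(-60) + (1*0)*k(-2)) - 3038075/P = 182598/(2370*(-60) + (1*0)*5) - 3038075/(-755457) = 182598/(-142200 + 0*5) - 3038075*(-1/755457) = 182598/(-142200 + 0) + 3038075/755457 = 182598/(-142200) + 3038075/755457 = 182598*(-1/142200) + 3038075/755457 = -30433/23700 + 3038075/755457 = 5445728291/1989370100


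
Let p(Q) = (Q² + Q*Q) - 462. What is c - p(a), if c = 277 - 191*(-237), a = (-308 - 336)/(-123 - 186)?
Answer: 4391869414/95481 ≈ 45997.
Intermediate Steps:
a = 644/309 (a = -644/(-309) = -644*(-1/309) = 644/309 ≈ 2.0841)
p(Q) = -462 + 2*Q² (p(Q) = (Q² + Q²) - 462 = 2*Q² - 462 = -462 + 2*Q²)
c = 45544 (c = 277 + 45267 = 45544)
c - p(a) = 45544 - (-462 + 2*(644/309)²) = 45544 - (-462 + 2*(414736/95481)) = 45544 - (-462 + 829472/95481) = 45544 - 1*(-43282750/95481) = 45544 + 43282750/95481 = 4391869414/95481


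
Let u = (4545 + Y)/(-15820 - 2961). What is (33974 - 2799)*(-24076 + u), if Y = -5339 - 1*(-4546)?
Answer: -2013794141700/2683 ≈ -7.5058e+8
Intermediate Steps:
Y = -793 (Y = -5339 + 4546 = -793)
u = -536/2683 (u = (4545 - 793)/(-15820 - 2961) = 3752/(-18781) = 3752*(-1/18781) = -536/2683 ≈ -0.19978)
(33974 - 2799)*(-24076 + u) = (33974 - 2799)*(-24076 - 536/2683) = 31175*(-64596444/2683) = -2013794141700/2683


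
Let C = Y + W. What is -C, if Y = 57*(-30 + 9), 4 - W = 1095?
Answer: 2288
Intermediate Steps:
W = -1091 (W = 4 - 1*1095 = 4 - 1095 = -1091)
Y = -1197 (Y = 57*(-21) = -1197)
C = -2288 (C = -1197 - 1091 = -2288)
-C = -1*(-2288) = 2288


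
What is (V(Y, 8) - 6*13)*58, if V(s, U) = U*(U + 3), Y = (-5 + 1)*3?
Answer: 580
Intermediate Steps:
Y = -12 (Y = -4*3 = -12)
V(s, U) = U*(3 + U)
(V(Y, 8) - 6*13)*58 = (8*(3 + 8) - 6*13)*58 = (8*11 - 78)*58 = (88 - 78)*58 = 10*58 = 580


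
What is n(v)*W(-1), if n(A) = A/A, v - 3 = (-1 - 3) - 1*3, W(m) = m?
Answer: -1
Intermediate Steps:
v = -4 (v = 3 + ((-1 - 3) - 1*3) = 3 + (-4 - 3) = 3 - 7 = -4)
n(A) = 1
n(v)*W(-1) = 1*(-1) = -1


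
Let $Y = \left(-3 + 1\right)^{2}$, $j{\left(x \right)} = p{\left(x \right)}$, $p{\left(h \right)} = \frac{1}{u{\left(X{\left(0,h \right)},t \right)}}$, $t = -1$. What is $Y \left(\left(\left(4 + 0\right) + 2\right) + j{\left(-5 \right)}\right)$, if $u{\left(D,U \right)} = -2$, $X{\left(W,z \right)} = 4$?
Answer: $22$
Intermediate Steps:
$p{\left(h \right)} = - \frac{1}{2}$ ($p{\left(h \right)} = \frac{1}{-2} = - \frac{1}{2}$)
$j{\left(x \right)} = - \frac{1}{2}$
$Y = 4$ ($Y = \left(-2\right)^{2} = 4$)
$Y \left(\left(\left(4 + 0\right) + 2\right) + j{\left(-5 \right)}\right) = 4 \left(\left(\left(4 + 0\right) + 2\right) - \frac{1}{2}\right) = 4 \left(\left(4 + 2\right) - \frac{1}{2}\right) = 4 \left(6 - \frac{1}{2}\right) = 4 \cdot \frac{11}{2} = 22$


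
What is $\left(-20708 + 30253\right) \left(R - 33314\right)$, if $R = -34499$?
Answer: $-647275085$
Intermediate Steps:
$\left(-20708 + 30253\right) \left(R - 33314\right) = \left(-20708 + 30253\right) \left(-34499 - 33314\right) = 9545 \left(-67813\right) = -647275085$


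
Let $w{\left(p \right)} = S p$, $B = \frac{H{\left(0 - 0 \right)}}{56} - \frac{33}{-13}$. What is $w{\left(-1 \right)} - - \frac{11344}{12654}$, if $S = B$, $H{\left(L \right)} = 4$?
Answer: $- \frac{1973021}{1151514} \approx -1.7134$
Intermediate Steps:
$B = \frac{475}{182}$ ($B = \frac{4}{56} - \frac{33}{-13} = 4 \cdot \frac{1}{56} - - \frac{33}{13} = \frac{1}{14} + \frac{33}{13} = \frac{475}{182} \approx 2.6099$)
$S = \frac{475}{182} \approx 2.6099$
$w{\left(p \right)} = \frac{475 p}{182}$
$w{\left(-1 \right)} - - \frac{11344}{12654} = \frac{475}{182} \left(-1\right) - - \frac{11344}{12654} = - \frac{475}{182} - \left(-11344\right) \frac{1}{12654} = - \frac{475}{182} - - \frac{5672}{6327} = - \frac{475}{182} + \frac{5672}{6327} = - \frac{1973021}{1151514}$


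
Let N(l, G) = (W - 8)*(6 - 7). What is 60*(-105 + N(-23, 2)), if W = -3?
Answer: -5640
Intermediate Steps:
N(l, G) = 11 (N(l, G) = (-3 - 8)*(6 - 7) = -11*(-1) = 11)
60*(-105 + N(-23, 2)) = 60*(-105 + 11) = 60*(-94) = -5640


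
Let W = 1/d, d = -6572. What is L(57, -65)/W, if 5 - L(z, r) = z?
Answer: 341744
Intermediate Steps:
L(z, r) = 5 - z
W = -1/6572 (W = 1/(-6572) = -1/6572 ≈ -0.00015216)
L(57, -65)/W = (5 - 1*57)/(-1/6572) = (5 - 57)*(-6572) = -52*(-6572) = 341744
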